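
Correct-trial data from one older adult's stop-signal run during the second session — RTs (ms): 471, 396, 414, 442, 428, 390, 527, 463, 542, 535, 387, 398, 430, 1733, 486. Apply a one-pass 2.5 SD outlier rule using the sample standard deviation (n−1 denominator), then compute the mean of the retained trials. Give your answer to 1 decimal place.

450.6 ms

n = 15, ΣRT = 8042, M = 536.133
Σ(x−M)² = 1573761.73; s = √(1573761.73/14) = 335.278
Cutoffs: 536.133 ± 2.5·335.278 → [-302.1, 1374.3]
Outside: 1733 → excluded.
Retained (n=14): Σ = 6309, mean = 6309/14 = 450.643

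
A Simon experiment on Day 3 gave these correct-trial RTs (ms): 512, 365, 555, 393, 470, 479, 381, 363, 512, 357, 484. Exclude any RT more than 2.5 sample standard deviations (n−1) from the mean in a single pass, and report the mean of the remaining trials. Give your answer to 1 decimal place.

n = 11, ΣRT = 4871, M = 442.818
Σ(x−M)² = 51995.64; s = √(51995.64/10) = 72.108
Cutoffs: 442.818 ± 2.5·72.108 → [262.5, 623.1]
No RTs fall outside the cutoffs; all 11 retained. Mean = 4871/11 = 442.818

442.8 ms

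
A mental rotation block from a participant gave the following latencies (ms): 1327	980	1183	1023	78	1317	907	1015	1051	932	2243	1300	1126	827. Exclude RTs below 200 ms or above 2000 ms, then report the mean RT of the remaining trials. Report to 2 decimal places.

Excluded: 78, 2243
Retained (n=12): Σ = 12988
Mean = 12988/12 = 1082.3333

1082.33 ms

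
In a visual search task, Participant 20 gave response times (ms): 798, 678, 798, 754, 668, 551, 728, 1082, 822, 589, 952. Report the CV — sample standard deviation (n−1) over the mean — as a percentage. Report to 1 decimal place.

20.1%

n = 11, Σ = 8420, M = 765.4545
Σ(x−M)² = 236122.727; s = √(236122.727/10) = 153.6629
CV = 153.6629 / 765.4545 = 0.20075 = 20.075%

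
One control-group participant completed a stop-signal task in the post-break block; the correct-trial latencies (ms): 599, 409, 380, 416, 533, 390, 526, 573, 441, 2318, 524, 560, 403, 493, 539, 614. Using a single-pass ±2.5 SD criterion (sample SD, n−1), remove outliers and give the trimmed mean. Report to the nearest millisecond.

n = 16, ΣRT = 9718, M = 607.375
Σ(x−M)² = 3211017.75; s = √(3211017.75/15) = 462.675
Cutoffs: 607.375 ± 2.5·462.675 → [-549.3, 1764.1]
Outside: 2318 → excluded.
Retained (n=15): Σ = 7400, mean = 7400/15 = 493.333

493 ms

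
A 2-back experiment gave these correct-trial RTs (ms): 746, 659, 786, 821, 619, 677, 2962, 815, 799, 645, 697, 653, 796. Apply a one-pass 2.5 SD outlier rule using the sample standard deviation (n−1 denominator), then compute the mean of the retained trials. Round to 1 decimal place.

726.1 ms

n = 13, ΣRT = 11675, M = 898.077
Σ(x−M)² = 4677004.92; s = √(4677004.92/12) = 624.300
Cutoffs: 898.077 ± 2.5·624.300 → [-662.7, 2458.8]
Outside: 2962 → excluded.
Retained (n=12): Σ = 8713, mean = 8713/12 = 726.083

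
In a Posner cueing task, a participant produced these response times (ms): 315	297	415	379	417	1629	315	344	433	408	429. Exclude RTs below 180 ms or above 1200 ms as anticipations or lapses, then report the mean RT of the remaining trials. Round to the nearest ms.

Excluded: 1629
Retained (n=10): Σ = 3752
Mean = 3752/10 = 375.2000

375 ms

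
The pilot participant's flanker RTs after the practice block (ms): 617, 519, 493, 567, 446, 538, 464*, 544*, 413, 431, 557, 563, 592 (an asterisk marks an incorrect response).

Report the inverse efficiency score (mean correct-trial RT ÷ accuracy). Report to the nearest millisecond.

Correct trials (n=11): 617, 519, 493, 567, 446, 538, 413, 431, 557, 563, 592
Mean correct RT = 5736/11 = 521.4545 ms
Proportion correct = 11/13
IES = 521.4545 / (11/13) = 616.264 ms

616 ms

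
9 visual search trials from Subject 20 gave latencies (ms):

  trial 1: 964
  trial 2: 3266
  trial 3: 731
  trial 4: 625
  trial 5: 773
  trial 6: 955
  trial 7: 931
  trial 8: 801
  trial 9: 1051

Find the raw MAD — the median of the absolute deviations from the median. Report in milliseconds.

130 ms

Sorted: 625, 731, 773, 801, 931, 955, 964, 1051, 3266 → median = 931
|x − 931|: 33, 2335, 200, 306, 158, 24, 0, 130, 120
Sorted deviations: 0, 24, 33, 120, 130, 158, 200, 306, 2335 → MAD = 130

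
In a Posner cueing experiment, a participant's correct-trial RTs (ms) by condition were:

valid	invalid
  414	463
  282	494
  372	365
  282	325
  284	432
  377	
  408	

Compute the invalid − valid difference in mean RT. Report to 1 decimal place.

70.2 ms

M(valid) = 2419/7 = 345.571
M(invalid) = 2079/5 = 415.800
Difference = 415.800 − 345.571 = 70.229 ms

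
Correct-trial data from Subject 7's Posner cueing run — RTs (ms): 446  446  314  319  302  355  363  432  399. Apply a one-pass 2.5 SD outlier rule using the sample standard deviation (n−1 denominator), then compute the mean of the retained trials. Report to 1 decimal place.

n = 9, ΣRT = 3376, M = 375.111
Σ(x−M)² = 26636.89; s = √(26636.89/8) = 57.703
Cutoffs: 375.111 ± 2.5·57.703 → [230.9, 519.4]
No RTs fall outside the cutoffs; all 9 retained. Mean = 3376/9 = 375.111

375.1 ms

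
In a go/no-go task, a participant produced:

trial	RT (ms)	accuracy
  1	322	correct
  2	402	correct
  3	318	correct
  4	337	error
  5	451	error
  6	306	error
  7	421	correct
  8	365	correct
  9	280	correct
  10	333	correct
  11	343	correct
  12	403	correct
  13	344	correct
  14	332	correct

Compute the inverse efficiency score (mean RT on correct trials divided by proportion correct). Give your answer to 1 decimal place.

447.0 ms

Correct trials (n=11): 322, 402, 318, 421, 365, 280, 333, 343, 403, 344, 332
Mean correct RT = 3863/11 = 351.1818 ms
Proportion correct = 11/14
IES = 351.1818 / (11/14) = 446.959 ms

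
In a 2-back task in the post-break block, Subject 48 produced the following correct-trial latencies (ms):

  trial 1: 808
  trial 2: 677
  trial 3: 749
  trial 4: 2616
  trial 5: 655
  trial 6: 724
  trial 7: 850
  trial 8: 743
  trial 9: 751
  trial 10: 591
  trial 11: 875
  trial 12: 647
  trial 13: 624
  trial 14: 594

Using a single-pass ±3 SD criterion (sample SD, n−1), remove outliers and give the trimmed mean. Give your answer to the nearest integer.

n = 14, ΣRT = 11904, M = 850.286
Σ(x−M)² = 3461326.86; s = √(3461326.86/13) = 516.000
Cutoffs: 850.286 ± 3·516.000 → [-697.7, 2398.3]
Outside: 2616 → excluded.
Retained (n=13): Σ = 9288, mean = 9288/13 = 714.462

714 ms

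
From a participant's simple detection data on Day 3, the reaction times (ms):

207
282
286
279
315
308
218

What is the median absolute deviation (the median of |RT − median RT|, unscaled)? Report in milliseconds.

26 ms

Sorted: 207, 218, 279, 282, 286, 308, 315 → median = 282
|x − 282|: 75, 0, 4, 3, 33, 26, 64
Sorted deviations: 0, 3, 4, 26, 33, 64, 75 → MAD = 26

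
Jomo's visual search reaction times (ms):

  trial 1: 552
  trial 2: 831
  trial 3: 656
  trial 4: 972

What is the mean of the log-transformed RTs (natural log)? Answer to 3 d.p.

6.600

ln(RT): 6.3135, 6.7226, 6.4862, 6.8794
Σ ln(RT) = 26.4017
Mean = 26.4017/4 = 6.60042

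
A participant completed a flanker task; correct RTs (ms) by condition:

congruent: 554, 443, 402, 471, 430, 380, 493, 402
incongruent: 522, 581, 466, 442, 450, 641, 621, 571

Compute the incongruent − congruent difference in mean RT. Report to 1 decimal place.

M(congruent) = 3575/8 = 446.875
M(incongruent) = 4294/8 = 536.750
Difference = 536.750 − 446.875 = 89.875 ms

89.9 ms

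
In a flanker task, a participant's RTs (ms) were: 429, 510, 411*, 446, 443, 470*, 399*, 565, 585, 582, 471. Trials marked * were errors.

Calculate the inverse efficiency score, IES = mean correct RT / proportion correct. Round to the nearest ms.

693 ms

Correct trials (n=8): 429, 510, 446, 443, 565, 585, 582, 471
Mean correct RT = 4031/8 = 503.8750 ms
Proportion correct = 8/11
IES = 503.8750 / (8/11) = 692.828 ms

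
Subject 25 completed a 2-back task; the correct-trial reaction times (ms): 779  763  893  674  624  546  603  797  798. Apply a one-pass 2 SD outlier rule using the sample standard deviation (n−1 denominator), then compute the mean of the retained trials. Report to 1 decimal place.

719.7 ms

n = 9, ΣRT = 6477, M = 719.667
Σ(x−M)² = 102568.00; s = √(102568.00/8) = 113.230
Cutoffs: 719.667 ± 2·113.230 → [493.2, 946.1]
No RTs fall outside the cutoffs; all 9 retained. Mean = 6477/9 = 719.667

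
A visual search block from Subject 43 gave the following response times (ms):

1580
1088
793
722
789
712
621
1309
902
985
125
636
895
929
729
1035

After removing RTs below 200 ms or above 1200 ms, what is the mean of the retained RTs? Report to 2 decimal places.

Excluded: 125, 1309, 1580
Retained (n=13): Σ = 10836
Mean = 10836/13 = 833.5385

833.54 ms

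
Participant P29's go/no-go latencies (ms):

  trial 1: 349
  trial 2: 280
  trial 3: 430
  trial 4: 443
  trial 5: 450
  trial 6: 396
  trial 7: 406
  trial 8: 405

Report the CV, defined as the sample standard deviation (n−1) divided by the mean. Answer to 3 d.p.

0.142

n = 8, Σ = 3159, M = 394.8750
Σ(x−M)² = 22116.875; s = √(22116.875/7) = 56.2099
CV = 56.2099 / 394.8750 = 0.14235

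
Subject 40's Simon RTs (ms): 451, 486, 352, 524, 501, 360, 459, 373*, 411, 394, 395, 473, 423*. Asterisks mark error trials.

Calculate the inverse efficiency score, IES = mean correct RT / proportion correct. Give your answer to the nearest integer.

516 ms

Correct trials (n=11): 451, 486, 352, 524, 501, 360, 459, 411, 394, 395, 473
Mean correct RT = 4806/11 = 436.9091 ms
Proportion correct = 11/13
IES = 436.9091 / (11/13) = 516.347 ms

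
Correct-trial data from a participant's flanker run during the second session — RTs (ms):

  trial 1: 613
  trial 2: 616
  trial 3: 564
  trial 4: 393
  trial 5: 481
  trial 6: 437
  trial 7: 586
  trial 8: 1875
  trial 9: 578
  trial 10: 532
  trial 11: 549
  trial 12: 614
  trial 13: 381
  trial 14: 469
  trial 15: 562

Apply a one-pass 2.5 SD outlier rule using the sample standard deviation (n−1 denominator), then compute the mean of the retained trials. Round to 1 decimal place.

n = 15, ΣRT = 9250, M = 616.667
Σ(x−M)² = 1781425.33; s = √(1781425.33/14) = 356.714
Cutoffs: 616.667 ± 2.5·356.714 → [-275.1, 1508.5]
Outside: 1875 → excluded.
Retained (n=14): Σ = 7375, mean = 7375/14 = 526.786

526.8 ms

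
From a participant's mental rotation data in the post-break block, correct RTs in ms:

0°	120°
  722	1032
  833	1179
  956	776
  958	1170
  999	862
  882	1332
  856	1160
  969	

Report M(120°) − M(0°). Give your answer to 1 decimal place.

176.1 ms

M(0°) = 7175/8 = 896.875
M(120°) = 7511/7 = 1073.000
Difference = 1073.000 − 896.875 = 176.125 ms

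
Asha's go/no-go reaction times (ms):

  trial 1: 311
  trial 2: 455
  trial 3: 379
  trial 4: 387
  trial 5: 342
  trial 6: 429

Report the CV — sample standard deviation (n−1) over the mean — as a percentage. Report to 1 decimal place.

13.9%

n = 6, Σ = 2303, M = 383.8333
Σ(x−M)² = 14192.833; s = √(14192.833/5) = 53.2782
CV = 53.2782 / 383.8333 = 0.13881 = 13.881%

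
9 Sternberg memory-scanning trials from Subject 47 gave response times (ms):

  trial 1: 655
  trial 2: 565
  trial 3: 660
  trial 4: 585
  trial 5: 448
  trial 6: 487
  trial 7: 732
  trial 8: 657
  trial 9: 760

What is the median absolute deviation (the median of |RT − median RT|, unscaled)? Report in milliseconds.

Sorted: 448, 487, 565, 585, 655, 657, 660, 732, 760 → median = 655
|x − 655|: 0, 90, 5, 70, 207, 168, 77, 2, 105
Sorted deviations: 0, 2, 5, 70, 77, 90, 105, 168, 207 → MAD = 77

77 ms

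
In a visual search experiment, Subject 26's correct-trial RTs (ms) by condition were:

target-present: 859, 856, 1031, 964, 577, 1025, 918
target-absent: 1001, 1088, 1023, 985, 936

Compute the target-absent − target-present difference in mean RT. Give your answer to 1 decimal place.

116.6 ms

M(target-present) = 6230/7 = 890.000
M(target-absent) = 5033/5 = 1006.600
Difference = 1006.600 − 890.000 = 116.600 ms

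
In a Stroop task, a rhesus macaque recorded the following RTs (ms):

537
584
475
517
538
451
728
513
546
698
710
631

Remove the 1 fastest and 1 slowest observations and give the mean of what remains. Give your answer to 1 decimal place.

574.9 ms

Sorted: 451, 475, 513, 517, 537, 538, 546, 584, 631, 698, 710, 728
Drop lowest 1 (451) and highest 1 (728)
Remaining (n=10): Σ = 5749, mean = 5749/10 = 574.900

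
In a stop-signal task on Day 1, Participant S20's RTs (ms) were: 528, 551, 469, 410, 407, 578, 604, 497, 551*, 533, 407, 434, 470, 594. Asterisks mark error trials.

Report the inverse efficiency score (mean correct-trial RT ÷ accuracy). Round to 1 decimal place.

537.0 ms

Correct trials (n=13): 528, 551, 469, 410, 407, 578, 604, 497, 533, 407, 434, 470, 594
Mean correct RT = 6482/13 = 498.6154 ms
Proportion correct = 13/14
IES = 498.6154 / (13/14) = 536.970 ms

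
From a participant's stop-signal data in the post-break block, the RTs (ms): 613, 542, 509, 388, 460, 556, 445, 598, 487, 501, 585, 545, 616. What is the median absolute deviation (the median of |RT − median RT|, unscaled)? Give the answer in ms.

Sorted: 388, 445, 460, 487, 501, 509, 542, 545, 556, 585, 598, 613, 616 → median = 542
|x − 542|: 71, 0, 33, 154, 82, 14, 97, 56, 55, 41, 43, 3, 74
Sorted deviations: 0, 3, 14, 33, 41, 43, 55, 56, 71, 74, 82, 97, 154 → MAD = 55

55 ms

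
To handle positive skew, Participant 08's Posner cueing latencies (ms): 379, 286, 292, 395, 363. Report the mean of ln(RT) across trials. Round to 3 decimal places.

5.829

ln(RT): 5.9375, 5.6560, 5.6768, 5.9789, 5.8944
Σ ln(RT) = 29.1436
Mean = 29.1436/5 = 5.82871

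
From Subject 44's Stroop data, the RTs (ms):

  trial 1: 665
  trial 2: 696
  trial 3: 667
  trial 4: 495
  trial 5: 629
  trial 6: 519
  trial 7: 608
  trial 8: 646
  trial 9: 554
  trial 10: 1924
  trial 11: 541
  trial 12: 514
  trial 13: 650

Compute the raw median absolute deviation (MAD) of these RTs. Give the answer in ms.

67 ms

Sorted: 495, 514, 519, 541, 554, 608, 629, 646, 650, 665, 667, 696, 1924 → median = 629
|x − 629|: 36, 67, 38, 134, 0, 110, 21, 17, 75, 1295, 88, 115, 21
Sorted deviations: 0, 17, 21, 21, 36, 38, 67, 75, 88, 110, 115, 134, 1295 → MAD = 67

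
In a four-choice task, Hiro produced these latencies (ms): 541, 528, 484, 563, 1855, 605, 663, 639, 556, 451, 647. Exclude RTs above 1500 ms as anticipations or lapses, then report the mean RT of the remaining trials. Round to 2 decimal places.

Excluded: 1855
Retained (n=10): Σ = 5677
Mean = 5677/10 = 567.7000

567.70 ms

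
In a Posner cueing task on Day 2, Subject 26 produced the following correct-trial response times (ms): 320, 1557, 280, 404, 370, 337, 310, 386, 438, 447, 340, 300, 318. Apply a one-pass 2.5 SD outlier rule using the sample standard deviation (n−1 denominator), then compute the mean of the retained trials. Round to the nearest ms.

354 ms

n = 13, ΣRT = 5807, M = 446.692
Σ(x−M)² = 1368264.77; s = √(1368264.77/12) = 337.672
Cutoffs: 446.692 ± 2.5·337.672 → [-397.5, 1290.9]
Outside: 1557 → excluded.
Retained (n=12): Σ = 4250, mean = 4250/12 = 354.167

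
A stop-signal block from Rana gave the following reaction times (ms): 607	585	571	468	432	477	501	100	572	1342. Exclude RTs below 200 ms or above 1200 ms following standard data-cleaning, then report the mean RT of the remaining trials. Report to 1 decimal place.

Excluded: 100, 1342
Retained (n=8): Σ = 4213
Mean = 4213/8 = 526.6250

526.6 ms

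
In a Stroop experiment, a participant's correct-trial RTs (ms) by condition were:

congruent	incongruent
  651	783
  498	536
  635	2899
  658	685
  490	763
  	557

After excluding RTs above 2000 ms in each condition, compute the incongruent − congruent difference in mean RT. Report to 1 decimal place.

incongruent: exclude 2899
M(congruent) = 2932/5 = 586.400
M(incongruent) = 3324/5 = 664.800
Difference = 664.800 − 586.400 = 78.400 ms

78.4 ms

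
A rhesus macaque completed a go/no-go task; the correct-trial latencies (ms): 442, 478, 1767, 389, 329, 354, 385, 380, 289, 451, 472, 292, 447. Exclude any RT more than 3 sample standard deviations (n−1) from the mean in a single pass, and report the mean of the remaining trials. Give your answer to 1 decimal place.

n = 13, ΣRT = 6475, M = 498.077
Σ(x−M)² = 1793370.92; s = √(1793370.92/12) = 386.585
Cutoffs: 498.077 ± 3·386.585 → [-661.7, 1657.8]
Outside: 1767 → excluded.
Retained (n=12): Σ = 4708, mean = 4708/12 = 392.333

392.3 ms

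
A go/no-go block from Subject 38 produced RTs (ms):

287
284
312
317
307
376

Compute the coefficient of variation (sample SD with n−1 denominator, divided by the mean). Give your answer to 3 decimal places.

0.106

n = 6, Σ = 1883, M = 313.8333
Σ(x−M)² = 5534.833; s = √(5534.833/5) = 33.2711
CV = 33.2711 / 313.8333 = 0.10602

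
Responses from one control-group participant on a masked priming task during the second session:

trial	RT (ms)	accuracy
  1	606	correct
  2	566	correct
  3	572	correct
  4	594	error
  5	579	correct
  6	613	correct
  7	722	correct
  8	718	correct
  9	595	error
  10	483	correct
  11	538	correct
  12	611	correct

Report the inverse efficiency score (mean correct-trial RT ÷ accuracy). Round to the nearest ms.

Correct trials (n=10): 606, 566, 572, 579, 613, 722, 718, 483, 538, 611
Mean correct RT = 6008/10 = 600.8000 ms
Proportion correct = 10/12
IES = 600.8000 / (10/12) = 720.960 ms

721 ms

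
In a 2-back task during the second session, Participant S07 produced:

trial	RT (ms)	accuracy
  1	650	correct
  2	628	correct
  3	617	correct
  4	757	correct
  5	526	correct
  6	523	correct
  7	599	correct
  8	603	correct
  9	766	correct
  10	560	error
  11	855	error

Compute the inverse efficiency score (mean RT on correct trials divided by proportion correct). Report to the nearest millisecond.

Correct trials (n=9): 650, 628, 617, 757, 526, 523, 599, 603, 766
Mean correct RT = 5669/9 = 629.8889 ms
Proportion correct = 9/11
IES = 629.8889 / (9/11) = 769.864 ms

770 ms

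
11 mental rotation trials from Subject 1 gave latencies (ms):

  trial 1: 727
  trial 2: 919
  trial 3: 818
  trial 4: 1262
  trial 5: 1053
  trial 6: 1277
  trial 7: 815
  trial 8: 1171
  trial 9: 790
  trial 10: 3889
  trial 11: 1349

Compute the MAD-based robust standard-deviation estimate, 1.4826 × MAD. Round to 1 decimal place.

Sorted: 727, 790, 815, 818, 919, 1053, 1171, 1262, 1277, 1349, 3889 → median = 1053
|x − 1053| sorted: 0, 118, 134, 209, 224, 235, 238, 263, 296, 326, 2836 → MAD = 235
Robust SD ≈ 1.4826 × 235 = 348.411

348.4 ms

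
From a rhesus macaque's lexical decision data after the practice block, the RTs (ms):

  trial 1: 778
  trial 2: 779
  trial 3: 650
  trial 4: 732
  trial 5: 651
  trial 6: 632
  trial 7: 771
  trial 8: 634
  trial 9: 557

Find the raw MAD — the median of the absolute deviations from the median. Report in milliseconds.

Sorted: 557, 632, 634, 650, 651, 732, 771, 778, 779 → median = 651
|x − 651|: 127, 128, 1, 81, 0, 19, 120, 17, 94
Sorted deviations: 0, 1, 17, 19, 81, 94, 120, 127, 128 → MAD = 81

81 ms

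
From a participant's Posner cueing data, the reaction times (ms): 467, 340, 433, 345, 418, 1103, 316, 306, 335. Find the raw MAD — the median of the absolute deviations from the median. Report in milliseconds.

Sorted: 306, 316, 335, 340, 345, 418, 433, 467, 1103 → median = 345
|x − 345|: 122, 5, 88, 0, 73, 758, 29, 39, 10
Sorted deviations: 0, 5, 10, 29, 39, 73, 88, 122, 758 → MAD = 39

39 ms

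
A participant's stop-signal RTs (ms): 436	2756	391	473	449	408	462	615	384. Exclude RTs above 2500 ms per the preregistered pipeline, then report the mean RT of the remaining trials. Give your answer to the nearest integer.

Excluded: 2756
Retained (n=8): Σ = 3618
Mean = 3618/8 = 452.2500

452 ms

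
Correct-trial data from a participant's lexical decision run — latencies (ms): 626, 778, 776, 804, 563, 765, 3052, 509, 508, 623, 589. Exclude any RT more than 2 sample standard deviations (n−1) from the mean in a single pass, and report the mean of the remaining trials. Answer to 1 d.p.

654.1 ms

n = 11, ΣRT = 9593, M = 872.091
Σ(x−M)² = 5348876.91; s = √(5348876.91/10) = 731.360
Cutoffs: 872.091 ± 2·731.360 → [-590.6, 2334.8]
Outside: 3052 → excluded.
Retained (n=10): Σ = 6541, mean = 6541/10 = 654.100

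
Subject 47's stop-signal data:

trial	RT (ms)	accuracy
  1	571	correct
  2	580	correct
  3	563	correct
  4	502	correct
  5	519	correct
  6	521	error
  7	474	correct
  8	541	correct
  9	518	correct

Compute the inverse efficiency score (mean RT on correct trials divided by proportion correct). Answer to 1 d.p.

600.2 ms

Correct trials (n=8): 571, 580, 563, 502, 519, 474, 541, 518
Mean correct RT = 4268/8 = 533.5000 ms
Proportion correct = 8/9
IES = 533.5000 / (8/9) = 600.188 ms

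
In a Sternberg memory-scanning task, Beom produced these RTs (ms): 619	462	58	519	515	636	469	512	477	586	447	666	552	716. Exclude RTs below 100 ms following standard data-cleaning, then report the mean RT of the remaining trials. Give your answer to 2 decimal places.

Excluded: 58
Retained (n=13): Σ = 7176
Mean = 7176/13 = 552.0000

552.00 ms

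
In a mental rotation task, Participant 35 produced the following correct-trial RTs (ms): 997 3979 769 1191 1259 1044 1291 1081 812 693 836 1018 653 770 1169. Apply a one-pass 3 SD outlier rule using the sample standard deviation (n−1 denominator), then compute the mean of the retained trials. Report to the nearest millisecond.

970 ms

n = 15, ΣRT = 17562, M = 1170.800
Σ(x−M)² = 9045644.40; s = √(9045644.40/14) = 803.814
Cutoffs: 1170.800 ± 3·803.814 → [-1240.6, 3582.2]
Outside: 3979 → excluded.
Retained (n=14): Σ = 13583, mean = 13583/14 = 970.214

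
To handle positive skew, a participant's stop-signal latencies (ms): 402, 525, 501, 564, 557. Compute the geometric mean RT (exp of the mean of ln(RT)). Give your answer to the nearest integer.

ln(RT): 5.9965, 6.2634, 6.2166, 6.3351, 6.3226
Mean ln(RT) = 31.1341/5 = 6.22682
Geometric mean = exp(6.22682) = 506.14 ms

506 ms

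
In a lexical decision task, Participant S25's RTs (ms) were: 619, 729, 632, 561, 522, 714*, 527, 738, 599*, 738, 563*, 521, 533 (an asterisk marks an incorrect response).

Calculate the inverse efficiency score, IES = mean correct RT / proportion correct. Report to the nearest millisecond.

Correct trials (n=10): 619, 729, 632, 561, 522, 527, 738, 738, 521, 533
Mean correct RT = 6120/10 = 612.0000 ms
Proportion correct = 10/13
IES = 612.0000 / (10/13) = 795.600 ms

796 ms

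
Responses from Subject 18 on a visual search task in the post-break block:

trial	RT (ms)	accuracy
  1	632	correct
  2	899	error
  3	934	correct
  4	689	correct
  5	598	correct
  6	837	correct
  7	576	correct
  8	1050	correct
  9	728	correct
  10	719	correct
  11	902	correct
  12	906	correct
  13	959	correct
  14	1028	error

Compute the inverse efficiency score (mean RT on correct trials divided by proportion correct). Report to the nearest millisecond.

927 ms

Correct trials (n=12): 632, 934, 689, 598, 837, 576, 1050, 728, 719, 902, 906, 959
Mean correct RT = 9530/12 = 794.1667 ms
Proportion correct = 12/14
IES = 794.1667 / (12/14) = 926.528 ms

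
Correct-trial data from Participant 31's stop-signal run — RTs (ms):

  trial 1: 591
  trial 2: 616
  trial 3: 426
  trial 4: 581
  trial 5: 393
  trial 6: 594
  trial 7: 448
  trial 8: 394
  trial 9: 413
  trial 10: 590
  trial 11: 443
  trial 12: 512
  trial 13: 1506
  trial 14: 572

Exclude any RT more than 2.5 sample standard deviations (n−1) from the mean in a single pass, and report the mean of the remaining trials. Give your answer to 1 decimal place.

505.6 ms

n = 14, ΣRT = 8079, M = 577.071
Σ(x−M)² = 1021120.93; s = √(1021120.93/13) = 280.264
Cutoffs: 577.071 ± 2.5·280.264 → [-123.6, 1277.7]
Outside: 1506 → excluded.
Retained (n=13): Σ = 6573, mean = 6573/13 = 505.615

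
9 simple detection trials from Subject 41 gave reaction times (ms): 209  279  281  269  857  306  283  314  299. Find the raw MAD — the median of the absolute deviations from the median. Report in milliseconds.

Sorted: 209, 269, 279, 281, 283, 299, 306, 314, 857 → median = 283
|x − 283|: 74, 4, 2, 14, 574, 23, 0, 31, 16
Sorted deviations: 0, 2, 4, 14, 16, 23, 31, 74, 574 → MAD = 16

16 ms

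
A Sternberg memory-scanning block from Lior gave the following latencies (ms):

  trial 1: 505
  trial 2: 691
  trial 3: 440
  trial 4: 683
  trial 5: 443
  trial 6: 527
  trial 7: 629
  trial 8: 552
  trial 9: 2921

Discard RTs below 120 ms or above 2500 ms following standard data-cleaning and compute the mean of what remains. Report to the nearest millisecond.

Excluded: 2921
Retained (n=8): Σ = 4470
Mean = 4470/8 = 558.7500

559 ms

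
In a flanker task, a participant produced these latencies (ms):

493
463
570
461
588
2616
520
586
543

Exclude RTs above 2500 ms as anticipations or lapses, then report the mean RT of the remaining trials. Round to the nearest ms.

Excluded: 2616
Retained (n=8): Σ = 4224
Mean = 4224/8 = 528.0000

528 ms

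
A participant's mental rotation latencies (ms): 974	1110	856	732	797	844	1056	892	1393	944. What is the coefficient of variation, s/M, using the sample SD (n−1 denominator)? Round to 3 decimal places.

n = 10, Σ = 9598, M = 959.8000
Σ(x−M)² = 327105.600; s = √(327105.600/9) = 190.6438
CV = 190.6438 / 959.8000 = 0.19863

0.199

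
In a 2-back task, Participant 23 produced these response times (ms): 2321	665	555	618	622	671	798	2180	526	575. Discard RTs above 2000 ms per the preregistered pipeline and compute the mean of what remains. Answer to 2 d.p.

Excluded: 2180, 2321
Retained (n=8): Σ = 5030
Mean = 5030/8 = 628.7500

628.75 ms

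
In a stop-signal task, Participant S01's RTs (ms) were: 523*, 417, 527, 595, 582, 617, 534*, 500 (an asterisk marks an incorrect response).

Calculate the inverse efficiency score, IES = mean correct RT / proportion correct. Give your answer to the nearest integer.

720 ms

Correct trials (n=6): 417, 527, 595, 582, 617, 500
Mean correct RT = 3238/6 = 539.6667 ms
Proportion correct = 6/8
IES = 539.6667 / (6/8) = 719.556 ms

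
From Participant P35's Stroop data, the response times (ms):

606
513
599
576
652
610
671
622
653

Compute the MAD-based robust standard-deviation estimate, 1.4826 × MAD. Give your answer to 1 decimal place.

50.4 ms

Sorted: 513, 576, 599, 606, 610, 622, 652, 653, 671 → median = 610
|x − 610| sorted: 0, 4, 11, 12, 34, 42, 43, 61, 97 → MAD = 34
Robust SD ≈ 1.4826 × 34 = 50.408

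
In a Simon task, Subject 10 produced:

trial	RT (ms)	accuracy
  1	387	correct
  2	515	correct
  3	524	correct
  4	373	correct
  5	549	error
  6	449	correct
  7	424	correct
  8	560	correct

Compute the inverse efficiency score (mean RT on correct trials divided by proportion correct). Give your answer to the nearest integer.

528 ms

Correct trials (n=7): 387, 515, 524, 373, 449, 424, 560
Mean correct RT = 3232/7 = 461.7143 ms
Proportion correct = 7/8
IES = 461.7143 / (7/8) = 527.673 ms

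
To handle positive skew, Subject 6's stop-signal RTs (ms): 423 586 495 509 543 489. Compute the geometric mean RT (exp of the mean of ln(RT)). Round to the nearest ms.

505 ms

ln(RT): 6.0474, 6.3733, 6.2046, 6.2324, 6.2971, 6.1924
Mean ln(RT) = 37.3472/6 = 6.22453
Geometric mean = exp(6.22453) = 504.98 ms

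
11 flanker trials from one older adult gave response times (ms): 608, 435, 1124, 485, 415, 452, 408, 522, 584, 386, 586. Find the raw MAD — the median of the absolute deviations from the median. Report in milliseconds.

Sorted: 386, 408, 415, 435, 452, 485, 522, 584, 586, 608, 1124 → median = 485
|x − 485|: 123, 50, 639, 0, 70, 33, 77, 37, 99, 99, 101
Sorted deviations: 0, 33, 37, 50, 70, 77, 99, 99, 101, 123, 639 → MAD = 77

77 ms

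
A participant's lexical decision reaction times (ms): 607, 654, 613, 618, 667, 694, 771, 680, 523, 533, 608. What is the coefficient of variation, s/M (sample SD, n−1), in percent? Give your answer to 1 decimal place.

n = 11, Σ = 6968, M = 633.4545
Σ(x−M)² = 50594.727; s = √(50594.727/10) = 71.1300
CV = 71.1300 / 633.4545 = 0.11229 = 11.229%

11.2%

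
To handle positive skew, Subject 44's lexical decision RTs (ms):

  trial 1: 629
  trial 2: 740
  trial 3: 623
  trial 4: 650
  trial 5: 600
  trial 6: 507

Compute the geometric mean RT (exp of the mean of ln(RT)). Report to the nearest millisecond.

621 ms

ln(RT): 6.4441, 6.6067, 6.4345, 6.4770, 6.3969, 6.2285
Mean ln(RT) = 38.5877/6 = 6.43129
Geometric mean = exp(6.43129) = 620.97 ms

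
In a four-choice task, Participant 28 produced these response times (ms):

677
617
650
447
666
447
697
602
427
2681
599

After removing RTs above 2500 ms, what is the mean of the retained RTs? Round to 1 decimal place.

Excluded: 2681
Retained (n=10): Σ = 5829
Mean = 5829/10 = 582.9000

582.9 ms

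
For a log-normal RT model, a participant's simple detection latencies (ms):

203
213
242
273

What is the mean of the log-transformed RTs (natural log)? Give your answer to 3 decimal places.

ln(RT): 5.3132, 5.3613, 5.4889, 5.6095
Σ ln(RT) = 21.7729
Mean = 21.7729/4 = 5.44323

5.443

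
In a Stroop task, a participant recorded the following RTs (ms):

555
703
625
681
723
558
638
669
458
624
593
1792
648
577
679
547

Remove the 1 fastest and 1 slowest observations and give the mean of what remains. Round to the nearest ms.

630 ms

Sorted: 458, 547, 555, 558, 577, 593, 624, 625, 638, 648, 669, 679, 681, 703, 723, 1792
Drop lowest 1 (458) and highest 1 (1792)
Remaining (n=14): Σ = 8820, mean = 8820/14 = 630.000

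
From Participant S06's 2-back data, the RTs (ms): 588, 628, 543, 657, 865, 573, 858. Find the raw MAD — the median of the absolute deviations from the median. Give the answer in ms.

Sorted: 543, 573, 588, 628, 657, 858, 865 → median = 628
|x − 628|: 40, 0, 85, 29, 237, 55, 230
Sorted deviations: 0, 29, 40, 55, 85, 230, 237 → MAD = 55

55 ms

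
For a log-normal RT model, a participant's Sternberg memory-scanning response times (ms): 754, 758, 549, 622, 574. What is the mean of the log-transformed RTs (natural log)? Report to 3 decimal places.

6.470

ln(RT): 6.6254, 6.6307, 6.3081, 6.4329, 6.3526
Σ ln(RT) = 32.3497
Mean = 32.3497/5 = 6.46995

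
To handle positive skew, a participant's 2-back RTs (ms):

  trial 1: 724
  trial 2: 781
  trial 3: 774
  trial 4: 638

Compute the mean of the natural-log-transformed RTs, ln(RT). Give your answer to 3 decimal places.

6.589

ln(RT): 6.5848, 6.6606, 6.6516, 6.4583
Σ ln(RT) = 26.3553
Mean = 26.3553/4 = 6.58882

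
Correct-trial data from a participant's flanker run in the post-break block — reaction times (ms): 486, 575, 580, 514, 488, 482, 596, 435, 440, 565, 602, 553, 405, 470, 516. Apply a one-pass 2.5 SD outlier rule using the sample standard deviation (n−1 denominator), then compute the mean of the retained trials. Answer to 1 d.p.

n = 15, ΣRT = 7707, M = 513.800
Σ(x−M)² = 54688.40; s = √(54688.40/14) = 62.501
Cutoffs: 513.800 ± 2.5·62.501 → [357.5, 670.1]
No RTs fall outside the cutoffs; all 15 retained. Mean = 7707/15 = 513.800

513.8 ms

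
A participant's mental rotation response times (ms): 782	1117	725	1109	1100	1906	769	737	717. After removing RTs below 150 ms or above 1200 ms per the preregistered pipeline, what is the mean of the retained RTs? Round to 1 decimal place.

Excluded: 1906
Retained (n=8): Σ = 7056
Mean = 7056/8 = 882.0000

882.0 ms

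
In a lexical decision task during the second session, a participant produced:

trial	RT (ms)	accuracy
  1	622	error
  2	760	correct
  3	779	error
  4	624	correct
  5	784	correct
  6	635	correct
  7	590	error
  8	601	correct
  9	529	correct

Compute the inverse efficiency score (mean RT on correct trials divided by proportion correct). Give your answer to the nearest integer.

Correct trials (n=6): 760, 624, 784, 635, 601, 529
Mean correct RT = 3933/6 = 655.5000 ms
Proportion correct = 6/9
IES = 655.5000 / (6/9) = 983.250 ms

983 ms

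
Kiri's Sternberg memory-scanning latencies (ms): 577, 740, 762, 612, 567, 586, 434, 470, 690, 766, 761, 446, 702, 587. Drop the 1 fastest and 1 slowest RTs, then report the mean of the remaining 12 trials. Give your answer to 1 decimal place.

Sorted: 434, 446, 470, 567, 577, 586, 587, 612, 690, 702, 740, 761, 762, 766
Drop lowest 1 (434) and highest 1 (766)
Remaining (n=12): Σ = 7500, mean = 7500/12 = 625.000

625.0 ms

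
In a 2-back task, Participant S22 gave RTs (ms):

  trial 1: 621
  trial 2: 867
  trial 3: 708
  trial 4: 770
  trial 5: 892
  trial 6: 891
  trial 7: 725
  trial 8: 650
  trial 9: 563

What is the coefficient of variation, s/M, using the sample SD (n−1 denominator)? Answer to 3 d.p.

n = 9, Σ = 6687, M = 743.0000
Σ(x−M)² = 117692.000; s = √(117692.000/8) = 121.2910
CV = 121.2910 / 743.0000 = 0.16324

0.163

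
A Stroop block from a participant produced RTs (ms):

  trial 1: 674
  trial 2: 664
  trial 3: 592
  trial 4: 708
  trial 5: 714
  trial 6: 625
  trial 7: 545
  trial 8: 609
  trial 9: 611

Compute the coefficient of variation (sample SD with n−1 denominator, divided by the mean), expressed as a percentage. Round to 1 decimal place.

n = 9, Σ = 5742, M = 638.0000
Σ(x−M)² = 25152.000; s = √(25152.000/8) = 56.0714
CV = 56.0714 / 638.0000 = 0.08789 = 8.789%

8.8%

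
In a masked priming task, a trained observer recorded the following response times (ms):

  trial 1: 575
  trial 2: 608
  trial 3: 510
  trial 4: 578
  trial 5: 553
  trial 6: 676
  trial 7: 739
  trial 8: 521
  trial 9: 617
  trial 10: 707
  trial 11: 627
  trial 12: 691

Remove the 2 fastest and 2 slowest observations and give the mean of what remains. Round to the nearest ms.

616 ms

Sorted: 510, 521, 553, 575, 578, 608, 617, 627, 676, 691, 707, 739
Drop lowest 2 (510, 521) and highest 2 (707, 739)
Remaining (n=8): Σ = 4925, mean = 4925/8 = 615.625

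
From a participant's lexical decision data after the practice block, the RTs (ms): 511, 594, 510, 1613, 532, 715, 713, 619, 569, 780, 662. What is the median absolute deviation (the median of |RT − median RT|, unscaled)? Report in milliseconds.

Sorted: 510, 511, 532, 569, 594, 619, 662, 713, 715, 780, 1613 → median = 619
|x − 619|: 108, 25, 109, 994, 87, 96, 94, 0, 50, 161, 43
Sorted deviations: 0, 25, 43, 50, 87, 94, 96, 108, 109, 161, 994 → MAD = 94

94 ms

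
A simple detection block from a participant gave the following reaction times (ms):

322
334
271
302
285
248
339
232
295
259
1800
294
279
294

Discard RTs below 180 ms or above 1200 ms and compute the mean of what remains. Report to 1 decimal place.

Excluded: 1800
Retained (n=13): Σ = 3754
Mean = 3754/13 = 288.7692

288.8 ms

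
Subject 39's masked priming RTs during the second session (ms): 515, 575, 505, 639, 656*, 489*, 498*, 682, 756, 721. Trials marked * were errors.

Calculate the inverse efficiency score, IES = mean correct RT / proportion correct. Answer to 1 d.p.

Correct trials (n=7): 515, 575, 505, 639, 682, 756, 721
Mean correct RT = 4393/7 = 627.5714 ms
Proportion correct = 7/10
IES = 627.5714 / (7/10) = 896.531 ms

896.5 ms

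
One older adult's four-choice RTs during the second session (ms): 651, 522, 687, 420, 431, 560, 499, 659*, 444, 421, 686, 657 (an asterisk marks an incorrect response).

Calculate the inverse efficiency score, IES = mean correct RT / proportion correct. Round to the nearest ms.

Correct trials (n=11): 651, 522, 687, 420, 431, 560, 499, 444, 421, 686, 657
Mean correct RT = 5978/11 = 543.4545 ms
Proportion correct = 11/12
IES = 543.4545 / (11/12) = 592.860 ms

593 ms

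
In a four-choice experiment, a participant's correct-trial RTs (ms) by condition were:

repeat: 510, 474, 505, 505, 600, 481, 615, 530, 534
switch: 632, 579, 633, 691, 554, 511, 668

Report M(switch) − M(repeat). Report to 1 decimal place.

M(repeat) = 4754/9 = 528.222
M(switch) = 4268/7 = 609.714
Difference = 609.714 − 528.222 = 81.492 ms

81.5 ms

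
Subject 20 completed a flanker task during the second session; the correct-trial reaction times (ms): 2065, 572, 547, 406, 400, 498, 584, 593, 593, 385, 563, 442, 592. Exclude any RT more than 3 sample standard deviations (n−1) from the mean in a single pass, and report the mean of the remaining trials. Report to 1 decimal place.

514.6 ms

n = 13, ΣRT = 8240, M = 633.846
Σ(x−M)² = 2295941.69; s = √(2295941.69/12) = 437.411
Cutoffs: 633.846 ± 3·437.411 → [-678.4, 1946.1]
Outside: 2065 → excluded.
Retained (n=12): Σ = 6175, mean = 6175/12 = 514.583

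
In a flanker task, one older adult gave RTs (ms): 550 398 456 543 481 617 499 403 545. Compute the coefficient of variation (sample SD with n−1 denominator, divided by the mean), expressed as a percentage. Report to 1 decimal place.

14.5%

n = 9, Σ = 4492, M = 499.1111
Σ(x−M)² = 42166.889; s = √(42166.889/8) = 72.6007
CV = 72.6007 / 499.1111 = 0.14546 = 14.546%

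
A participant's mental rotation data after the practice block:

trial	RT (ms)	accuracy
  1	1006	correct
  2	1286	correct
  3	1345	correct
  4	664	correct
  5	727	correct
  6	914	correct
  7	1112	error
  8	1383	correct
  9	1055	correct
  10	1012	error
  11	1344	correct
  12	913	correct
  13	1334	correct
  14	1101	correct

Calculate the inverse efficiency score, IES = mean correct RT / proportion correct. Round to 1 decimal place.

Correct trials (n=12): 1006, 1286, 1345, 664, 727, 914, 1383, 1055, 1344, 913, 1334, 1101
Mean correct RT = 13072/12 = 1089.3333 ms
Proportion correct = 12/14
IES = 1089.3333 / (12/14) = 1270.889 ms

1270.9 ms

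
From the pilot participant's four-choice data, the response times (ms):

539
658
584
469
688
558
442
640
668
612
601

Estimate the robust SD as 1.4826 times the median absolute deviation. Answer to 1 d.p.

84.5 ms

Sorted: 442, 469, 539, 558, 584, 601, 612, 640, 658, 668, 688 → median = 601
|x − 601| sorted: 0, 11, 17, 39, 43, 57, 62, 67, 87, 132, 159 → MAD = 57
Robust SD ≈ 1.4826 × 57 = 84.508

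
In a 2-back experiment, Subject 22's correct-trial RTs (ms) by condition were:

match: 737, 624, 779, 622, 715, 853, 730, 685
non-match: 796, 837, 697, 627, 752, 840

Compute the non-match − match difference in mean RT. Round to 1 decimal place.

M(match) = 5745/8 = 718.125
M(non-match) = 4549/6 = 758.167
Difference = 758.167 − 718.125 = 40.042 ms

40.0 ms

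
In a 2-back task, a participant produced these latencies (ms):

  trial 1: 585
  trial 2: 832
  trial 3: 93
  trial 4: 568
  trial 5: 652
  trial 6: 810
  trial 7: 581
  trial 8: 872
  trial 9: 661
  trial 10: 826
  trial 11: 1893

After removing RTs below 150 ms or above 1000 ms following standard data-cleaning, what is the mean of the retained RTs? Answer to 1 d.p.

Excluded: 93, 1893
Retained (n=9): Σ = 6387
Mean = 6387/9 = 709.6667

709.7 ms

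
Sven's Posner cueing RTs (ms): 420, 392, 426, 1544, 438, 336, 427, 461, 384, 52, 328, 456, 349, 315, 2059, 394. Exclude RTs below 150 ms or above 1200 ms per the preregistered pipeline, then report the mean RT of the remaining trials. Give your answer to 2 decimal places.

394.31 ms

Excluded: 52, 1544, 2059
Retained (n=13): Σ = 5126
Mean = 5126/13 = 394.3077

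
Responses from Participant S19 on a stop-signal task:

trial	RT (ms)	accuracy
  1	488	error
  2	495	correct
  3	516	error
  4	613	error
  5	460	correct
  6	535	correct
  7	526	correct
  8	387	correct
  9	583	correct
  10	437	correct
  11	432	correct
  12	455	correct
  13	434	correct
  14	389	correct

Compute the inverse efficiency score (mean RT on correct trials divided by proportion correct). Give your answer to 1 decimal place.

593.9 ms

Correct trials (n=11): 495, 460, 535, 526, 387, 583, 437, 432, 455, 434, 389
Mean correct RT = 5133/11 = 466.6364 ms
Proportion correct = 11/14
IES = 466.6364 / (11/14) = 593.901 ms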